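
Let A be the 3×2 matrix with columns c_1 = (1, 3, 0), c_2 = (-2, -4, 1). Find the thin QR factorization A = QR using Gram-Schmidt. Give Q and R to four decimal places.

Q = [[0.3162, -0.5071], [0.9487, 0.1690], [0.0000, 0.8452]], R = [[3.1623, -4.4272], [0.0000, 1.1832]]

q_1 = c_1/‖c_1‖ = (1, 3, 0)/3.1623 = (0.3162, 0.9487, 0.0000).
r_{12} = q_1·c_2 = -4.4272.
u_2 = c_2 + 4.4272·q_1 = (-0.6000, 0.2000, 1.0000).
‖u_2‖ = 1.1832, so q_2 = (-0.5071, 0.1690, 0.8452).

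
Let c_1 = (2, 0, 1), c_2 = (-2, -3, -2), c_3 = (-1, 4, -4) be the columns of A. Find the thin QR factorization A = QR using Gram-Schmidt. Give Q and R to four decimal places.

q_1 = c_1/‖c_1‖ = (2, 0, 1)/2.2361 = (0.8944, 0.0000, 0.4472).
r_{12} = q_1·c_2 = -2.6833.
u_2 = c_2 + 2.6833·q_1 = (0.4000, -3.0000, -0.8000).
‖u_2‖ = 3.1305, so q_2 = (0.1278, -0.9583, -0.2556).
r_{13} = q_1·c_3 = -2.6833; r_{23} = q_2·c_3 = -2.9388.
u_3 = c_3 + 2.6833·q_1 + 2.9388·q_2 = (1.7755, 1.1837, -3.5510).
‖u_3‖ = 4.1429, so q_3 = (0.4286, 0.2857, -0.8571).

Q = [[0.8944, 0.1278, 0.4286], [0.0000, -0.9583, 0.2857], [0.4472, -0.2556, -0.8571]], R = [[2.2361, -2.6833, -2.6833], [0.0000, 3.1305, -2.9388], [0.0000, 0.0000, 4.1429]]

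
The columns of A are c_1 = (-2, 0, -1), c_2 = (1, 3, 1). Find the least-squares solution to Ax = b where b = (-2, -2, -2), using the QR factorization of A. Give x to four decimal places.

x = (0.7826, -0.6957)

c_1 = (-2, 0, -1); ‖c_1‖ = 2.2361, so q_1 = (-0.8944, 0.0000, -0.4472).
q_1·c_2 = (-0.8944)·1 + 0.0000·3 + (-0.4472)·1 = -1.3416.
u_2 = c_2 + 1.3416·q_1 = (-0.2000, 3.0000, 0.4000).
‖u_2‖ = 3.0332, so q_2 = (-0.0659, 0.9891, 0.1319).
Qᵀb = (2.6833, -2.1100).
Back-substitute: x_2 = -2.1100/3.0332 = -0.6957.
x_1 = (2.6833 + 1.3416·(-0.6957))/2.2361 = 0.7826.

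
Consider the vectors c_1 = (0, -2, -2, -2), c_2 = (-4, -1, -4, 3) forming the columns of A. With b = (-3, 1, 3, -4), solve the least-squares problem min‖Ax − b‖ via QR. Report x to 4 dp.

x = (0.1066, -0.3197)

c_1 = (0, -2, -2, -2); ‖c_1‖ = 3.4641, so e_1 = (0.0000, -0.5774, -0.5774, -0.5774).
e_1·c_2 = 0.0000·(-4) + (-0.5774)·(-1) + (-0.5774)·(-4) + (-0.5774)·3 = 1.1547.
u_2 = c_2 − 1.1547·e_1 = (-4.0000, -0.3333, -3.3333, 3.6667).
‖u_2‖ = 6.3770, so e_2 = (-0.6273, -0.0523, -0.5227, 0.5750).
Qᵀb = (0.0000, -2.0386).
Back-substitute: x_2 = -2.0386/6.3770 = -0.3197.
x_1 = (0.0000 − 1.1547·(-0.3197))/3.4641 = 0.1066.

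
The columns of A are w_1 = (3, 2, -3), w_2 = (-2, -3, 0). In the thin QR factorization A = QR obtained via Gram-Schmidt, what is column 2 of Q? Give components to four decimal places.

w_1 = (3, 2, -3); ‖w_1‖ = 4.6904, so e_1 = (0.6396, 0.4264, -0.6396).
e_1·w_2 = 0.6396·(-2) + 0.4264·(-3) + (-0.6396)·0 = -2.5584.
u_2 = w_2 + 2.5584·e_1 = (-0.3636, -1.9091, -1.6364).
‖u_2‖ = 2.5406, so e_2 = (-0.1431, -0.7514, -0.6441).

e_2 = (-0.1431, -0.7514, -0.6441)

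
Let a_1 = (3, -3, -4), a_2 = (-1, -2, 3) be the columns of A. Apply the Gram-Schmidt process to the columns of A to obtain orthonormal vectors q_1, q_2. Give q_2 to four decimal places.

a_1 = (3, -3, -4); ‖a_1‖ = 5.8310, so q_1 = (0.5145, -0.5145, -0.6860).
q_1·a_2 = 0.5145·(-1) + (-0.5145)·(-2) + (-0.6860)·3 = -1.5435.
u_2 = a_2 + 1.5435·q_1 = (-0.2059, -2.7941, 1.9412).
‖u_2‖ = 3.4085, so q_2 = (-0.0604, -0.8198, 0.5695).

q_2 = (-0.0604, -0.8198, 0.5695)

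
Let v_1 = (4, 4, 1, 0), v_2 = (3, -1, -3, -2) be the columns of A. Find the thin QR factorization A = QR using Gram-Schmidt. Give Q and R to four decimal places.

v_1 = (4, 4, 1, 0); ‖v_1‖ = 5.7446, so q_1 = (0.6963, 0.6963, 0.1741, 0.0000).
q_1·v_2 = 0.6963·3 + 0.6963·(-1) + 0.1741·(-3) + 0.0000·(-2) = 0.8704.
u_2 = v_2 − 0.8704·q_1 = (2.3939, -1.6061, -3.1515, -2.0000).
‖u_2‖ = 4.7162, so q_2 = (0.5076, -0.3405, -0.6682, -0.4241).

Q = [[0.6963, 0.5076], [0.6963, -0.3405], [0.1741, -0.6682], [0.0000, -0.4241]], R = [[5.7446, 0.8704], [0.0000, 4.7162]]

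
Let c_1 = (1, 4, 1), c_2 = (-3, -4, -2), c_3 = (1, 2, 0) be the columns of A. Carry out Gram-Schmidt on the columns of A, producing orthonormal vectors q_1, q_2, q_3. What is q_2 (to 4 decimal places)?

q_2 = (-0.8642, 0.3143, -0.3928)

c_1 = (1, 4, 1); ‖c_1‖ = 4.2426, so q_1 = (0.2357, 0.9428, 0.2357).
q_1·c_2 = 0.2357·(-3) + 0.9428·(-4) + 0.2357·(-2) = -4.9497.
u_2 = c_2 + 4.9497·q_1 = (-1.8333, 0.6667, -0.8333).
‖u_2‖ = 2.1213, so q_2 = (-0.8642, 0.3143, -0.3928).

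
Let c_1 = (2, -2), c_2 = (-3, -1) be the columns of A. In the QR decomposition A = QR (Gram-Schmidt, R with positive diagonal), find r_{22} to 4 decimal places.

c_1 = (2, -2); ‖c_1‖ = 2.8284, so e_1 = (0.7071, -0.7071).
e_1·c_2 = 0.7071·(-3) + (-0.7071)·(-1) = -1.4142.
u_2 = c_2 + 1.4142·e_1 = (-2.0000, -2.0000).
r_{22} = ‖u_2‖ = 2.8284.

r_{22} = 2.8284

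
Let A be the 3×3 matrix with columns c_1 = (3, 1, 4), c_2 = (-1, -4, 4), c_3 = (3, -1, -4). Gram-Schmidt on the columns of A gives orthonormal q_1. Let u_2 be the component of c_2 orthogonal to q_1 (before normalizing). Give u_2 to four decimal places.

u_2 = (-2.0385, -4.3462, 2.6154)

c_1 = (3, 1, 4); ‖c_1‖ = 5.0990, so q_1 = (0.5883, 0.1961, 0.7845).
q_1·c_2 = 0.5883·(-1) + 0.1961·(-4) + 0.7845·4 = 1.7650.
u_2 = c_2 − 1.7650·q_1 = (-2.0385, -4.3462, 2.6154).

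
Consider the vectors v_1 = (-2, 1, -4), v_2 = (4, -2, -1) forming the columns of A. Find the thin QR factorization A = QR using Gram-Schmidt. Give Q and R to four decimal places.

Q = [[-0.4364, 0.7807], [0.2182, -0.3904], [-0.8729, -0.4880]], R = [[4.5826, -1.3093], [0.0000, 4.3916]]

q_1 = v_1/‖v_1‖ = (-2, 1, -4)/4.5826 = (-0.4364, 0.2182, -0.8729).
r_{12} = q_1·v_2 = -1.3093.
u_2 = v_2 + 1.3093·q_1 = (3.4286, -1.7143, -2.1429).
‖u_2‖ = 4.3916, so q_2 = (0.7807, -0.3904, -0.4880).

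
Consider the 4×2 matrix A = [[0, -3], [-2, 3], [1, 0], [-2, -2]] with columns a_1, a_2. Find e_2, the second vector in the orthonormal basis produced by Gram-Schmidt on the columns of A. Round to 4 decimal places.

a_1 = (0, -2, 1, -2); ‖a_1‖ = 3.0000, so e_1 = (0.0000, -0.6667, 0.3333, -0.6667).
e_1·a_2 = 0.0000·(-3) + (-0.6667)·3 + 0.3333·0 + (-0.6667)·(-2) = -0.6667.
u_2 = a_2 + 0.6667·e_1 = (-3.0000, 2.5556, 0.2222, -2.4444).
‖u_2‖ = 4.6428, so e_2 = (-0.6462, 0.5504, 0.0479, -0.5265).

e_2 = (-0.6462, 0.5504, 0.0479, -0.5265)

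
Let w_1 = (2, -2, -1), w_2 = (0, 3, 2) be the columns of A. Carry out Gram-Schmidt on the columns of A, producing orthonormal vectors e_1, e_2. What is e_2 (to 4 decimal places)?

w_1 = (2, -2, -1); ‖w_1‖ = 3.0000, so e_1 = (0.6667, -0.6667, -0.3333).
e_1·w_2 = 0.6667·0 + (-0.6667)·3 + (-0.3333)·2 = -2.6667.
u_2 = w_2 + 2.6667·e_1 = (1.7778, 1.2222, 1.1111).
‖u_2‖ = 2.4267, so e_2 = (0.7326, 0.5037, 0.4579).

e_2 = (0.7326, 0.5037, 0.4579)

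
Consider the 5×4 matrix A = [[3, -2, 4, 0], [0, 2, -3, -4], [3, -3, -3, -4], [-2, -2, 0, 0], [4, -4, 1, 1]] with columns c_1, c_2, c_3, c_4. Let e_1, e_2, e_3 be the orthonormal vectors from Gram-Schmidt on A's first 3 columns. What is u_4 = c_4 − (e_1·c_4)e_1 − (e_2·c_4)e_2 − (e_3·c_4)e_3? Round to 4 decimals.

c_1 = (3, 0, 3, -2, 4); ‖c_1‖ = 6.1644, so e_1 = (0.4867, 0.0000, 0.4867, -0.3244, 0.6489).
e_1·c_2 = 0.4867·(-2) + 0.0000·2 + 0.4867·(-3) + (-0.3244)·(-2) + 0.6489·(-4) = -4.3800.
u_2 = c_2 + 4.3800·e_1 = (0.1316, 2.0000, -0.8684, -3.4211, -1.1579).
‖u_2‖ = 4.2209, so e_2 = (0.0312, 0.4738, -0.2057, -0.8105, -0.2743).
e_1·c_3 = 0.4867·4 + 0.0000·(-3) + 0.4867·(-3) + (-0.3244)·0 + 0.6489·1 = 1.1355; e_2·c_3 = 0.0312·4 + 0.4738·(-3) + (-0.2057)·(-3) + (-0.8105)·0 + (-0.2743)·1 = -0.9539.
u_3 = c_3 − 1.1355·e_1 + 0.9539·e_2 = (3.4771, -2.5480, -3.7489, -0.4047, 0.0015).
‖u_3‖ = 5.7272, so e_3 = (0.6071, -0.4449, -0.6546, -0.0707, 0.0003).
e_1·c_4 = 0.4867·0 + 0.0000·(-4) + 0.4867·(-4) + (-0.3244)·0 + 0.6489·1 = -1.2978; e_2·c_4 = 0.0312·0 + 0.4738·(-4) + (-0.2057)·(-4) + (-0.8105)·0 + (-0.2743)·1 = -1.3467; e_3·c_4 = 0.6071·0 + (-0.4449)·(-4) + (-0.6546)·(-4) + (-0.0707)·0 + 0.0003·1 = 4.3982.
u_4 = c_4 + 1.2978·e_1 + 1.3467·e_2 − 4.3982·e_3 = (-1.9967, -1.4052, -0.7665, -1.2017, 1.4715).

u_4 = (-1.9967, -1.4052, -0.7665, -1.2017, 1.4715)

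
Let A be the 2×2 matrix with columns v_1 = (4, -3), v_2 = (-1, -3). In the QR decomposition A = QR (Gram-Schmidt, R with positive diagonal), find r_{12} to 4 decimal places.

r_{12} = 1.0000

v_1 = (4, -3); ‖v_1‖ = 5.0000, so q_1 = (0.8000, -0.6000).
r_{12} = q_1·v_2 = 1.0000.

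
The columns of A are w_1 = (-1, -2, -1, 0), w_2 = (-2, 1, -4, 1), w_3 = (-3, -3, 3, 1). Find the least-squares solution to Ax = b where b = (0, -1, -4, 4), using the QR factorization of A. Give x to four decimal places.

x = (0.6469, 0.7038, -0.1161)

w_1 = (-1, -2, -1, 0); ‖w_1‖ = 2.4495, so q_1 = (-0.4082, -0.8165, -0.4082, 0.0000).
q_1·w_2 = (-0.4082)·(-2) + (-0.8165)·1 + (-0.4082)·(-4) + 0.0000·1 = 1.6330.
u_2 = w_2 − 1.6330·q_1 = (-1.3333, 2.3333, -3.3333, 1.0000).
‖u_2‖ = 4.3970, so q_2 = (-0.3032, 0.5307, -0.7581, 0.2274).
q_1·w_3 = (-0.4082)·(-3) + (-0.8165)·(-3) + (-0.4082)·3 + 0.0000·1 = 2.4495; q_2·w_3 = (-0.3032)·(-3) + 0.5307·(-3) + (-0.7581)·3 + 0.2274·1 = -2.7292.
u_3 = w_3 − 2.4495·q_1 + 2.7292·q_2 = (-2.8276, 0.4483, 1.9310, 1.6207).
‖u_3‖ = 3.8147, so q_3 = (-0.7412, 0.1175, 0.5062, 0.4249).
Qᵀb = (2.4495, 3.4114, -0.4429).
Back-substitute: x_3 = -0.4429/3.8147 = -0.1161.
x_2 = (3.4114 + 2.7292·(-0.1161))/4.3970 = 0.7038.
x_1 = (2.4495 − 1.6330·0.7038 − 2.4495·(-0.1161))/2.4495 = 0.6469.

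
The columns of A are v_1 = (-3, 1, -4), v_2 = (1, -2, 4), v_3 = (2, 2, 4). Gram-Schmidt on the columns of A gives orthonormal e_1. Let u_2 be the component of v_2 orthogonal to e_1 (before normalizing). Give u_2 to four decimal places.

u_2 = (-1.4231, -1.1923, 0.7692)

e_1 = v_1/‖v_1‖ = (-3, 1, -4)/5.0990 = (-0.5883, 0.1961, -0.7845).
r_{12} = e_1·v_2 = -4.1184.
u_2 = v_2 + 4.1184·e_1 = (-1.4231, -1.1923, 0.7692).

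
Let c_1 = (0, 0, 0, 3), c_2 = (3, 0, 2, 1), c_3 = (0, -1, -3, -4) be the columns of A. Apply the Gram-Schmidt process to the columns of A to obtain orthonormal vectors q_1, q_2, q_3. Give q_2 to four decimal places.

q_2 = (0.8321, 0.0000, 0.5547, 0.0000)

c_1 = (0, 0, 0, 3); ‖c_1‖ = 3.0000, so q_1 = (0.0000, 0.0000, 0.0000, 1.0000).
q_1·c_2 = 0.0000·3 + 0.0000·0 + 0.0000·2 + 1.0000·1 = 1.0000.
u_2 = c_2 − 1.0000·q_1 = (3.0000, 0.0000, 2.0000, 0.0000).
‖u_2‖ = 3.6056, so q_2 = (0.8321, 0.0000, 0.5547, 0.0000).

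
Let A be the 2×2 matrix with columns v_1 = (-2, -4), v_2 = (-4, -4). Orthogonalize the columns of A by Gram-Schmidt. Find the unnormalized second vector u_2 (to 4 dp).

u_2 = (-1.6000, 0.8000)

v_1 = (-2, -4); ‖v_1‖ = 4.4721, so q_1 = (-0.4472, -0.8944).
q_1·v_2 = (-0.4472)·(-4) + (-0.8944)·(-4) = 5.3666.
u_2 = v_2 − 5.3666·q_1 = (-1.6000, 0.8000).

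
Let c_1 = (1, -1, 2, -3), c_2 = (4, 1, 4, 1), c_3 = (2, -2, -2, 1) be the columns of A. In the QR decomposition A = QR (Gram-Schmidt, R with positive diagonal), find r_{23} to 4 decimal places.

c_1 = (1, -1, 2, -3); ‖c_1‖ = 3.8730, so e_1 = (0.2582, -0.2582, 0.5164, -0.7746).
e_1·c_2 = 0.2582·4 + (-0.2582)·1 + 0.5164·4 + (-0.7746)·1 = 2.0656.
u_2 = c_2 − 2.0656·e_1 = (3.4667, 1.5333, 2.9333, 2.6000).
‖u_2‖ = 5.4528, so e_2 = (0.6358, 0.2812, 0.5379, 0.4768).
r_{23} = e_2·c_3 = 0.1100.

r_{23} = 0.1100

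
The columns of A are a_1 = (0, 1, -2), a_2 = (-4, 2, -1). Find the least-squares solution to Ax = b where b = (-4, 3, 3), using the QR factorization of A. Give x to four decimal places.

q_1 = a_1/‖a_1‖ = (0, 1, -2)/2.2361 = (0.0000, 0.4472, -0.8944).
r_{12} = q_1·a_2 = 1.7889.
u_2 = a_2 − 1.7889·q_1 = (-4.0000, 1.2000, 0.6000).
‖u_2‖ = 4.2190, so q_2 = (-0.9481, 0.2844, 0.1422).
Qᵀb = (-1.3416, 5.0723).
Back-substitute: x_2 = 5.0723/4.2190 = 1.2022.
x_1 = (-1.3416 − 1.7889·1.2022)/2.2361 = -1.5618.

x = (-1.5618, 1.2022)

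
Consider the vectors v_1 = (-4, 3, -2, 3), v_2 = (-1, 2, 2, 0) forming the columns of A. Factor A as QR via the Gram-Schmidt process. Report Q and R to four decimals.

Q = [[-0.6489, -0.1298], [0.4867, 0.5379], [-0.3244, 0.8161], [0.4867, -0.1669]], R = [[6.1644, 0.9733], [0.0000, 2.8377]]

v_1 = (-4, 3, -2, 3); ‖v_1‖ = 6.1644, so e_1 = (-0.6489, 0.4867, -0.3244, 0.4867).
e_1·v_2 = (-0.6489)·(-1) + 0.4867·2 + (-0.3244)·2 + 0.4867·0 = 0.9733.
u_2 = v_2 − 0.9733·e_1 = (-0.3684, 1.5263, 2.3158, -0.4737).
‖u_2‖ = 2.8377, so e_2 = (-0.1298, 0.5379, 0.8161, -0.1669).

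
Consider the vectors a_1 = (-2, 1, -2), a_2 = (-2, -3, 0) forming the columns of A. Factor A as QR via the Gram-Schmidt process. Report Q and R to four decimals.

a_1 = (-2, 1, -2); ‖a_1‖ = 3.0000, so q_1 = (-0.6667, 0.3333, -0.6667).
q_1·a_2 = (-0.6667)·(-2) + 0.3333·(-3) + (-0.6667)·0 = 0.3333.
u_2 = a_2 − 0.3333·q_1 = (-1.7778, -3.1111, 0.2222).
‖u_2‖ = 3.5901, so q_2 = (-0.4952, -0.8666, 0.0619).

Q = [[-0.6667, -0.4952], [0.3333, -0.8666], [-0.6667, 0.0619]], R = [[3.0000, 0.3333], [0.0000, 3.5901]]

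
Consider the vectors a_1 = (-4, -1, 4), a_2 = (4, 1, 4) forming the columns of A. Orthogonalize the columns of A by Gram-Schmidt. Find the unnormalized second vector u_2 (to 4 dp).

u_2 = (3.8788, 0.9697, 4.1212)

a_1 = (-4, -1, 4); ‖a_1‖ = 5.7446, so q_1 = (-0.6963, -0.1741, 0.6963).
q_1·a_2 = (-0.6963)·4 + (-0.1741)·1 + 0.6963·4 = -0.1741.
u_2 = a_2 + 0.1741·q_1 = (3.8788, 0.9697, 4.1212).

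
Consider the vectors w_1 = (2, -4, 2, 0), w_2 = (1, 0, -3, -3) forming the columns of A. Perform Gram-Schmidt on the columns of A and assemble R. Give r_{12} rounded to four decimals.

r_{12} = -0.8165

w_1 = (2, -4, 2, 0); ‖w_1‖ = 4.8990, so e_1 = (0.4082, -0.8165, 0.4082, 0.0000).
r_{12} = e_1·w_2 = -0.8165.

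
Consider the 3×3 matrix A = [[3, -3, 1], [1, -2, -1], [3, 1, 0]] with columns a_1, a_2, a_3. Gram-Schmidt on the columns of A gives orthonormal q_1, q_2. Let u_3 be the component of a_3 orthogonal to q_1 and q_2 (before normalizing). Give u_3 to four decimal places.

u_3 = (0.6584, -1.1287, -0.2822)

a_1 = (3, 1, 3); ‖a_1‖ = 4.3589, so q_1 = (0.6882, 0.2294, 0.6882).
q_1·a_2 = 0.6882·(-3) + 0.2294·(-2) + 0.6882·1 = -1.8353.
u_2 = a_2 + 1.8353·q_1 = (-1.7368, -1.5789, 2.2632).
‖u_2‖ = 3.2606, so q_2 = (-0.5327, -0.4842, 0.6941).
q_1·a_3 = 0.6882·1 + 0.2294·(-1) + 0.6882·0 = 0.4588; q_2·a_3 = (-0.5327)·1 + (-0.4842)·(-1) + 0.6941·0 = -0.0484.
u_3 = a_3 − 0.4588·q_1 + 0.0484·q_2 = (0.6584, -1.1287, -0.2822).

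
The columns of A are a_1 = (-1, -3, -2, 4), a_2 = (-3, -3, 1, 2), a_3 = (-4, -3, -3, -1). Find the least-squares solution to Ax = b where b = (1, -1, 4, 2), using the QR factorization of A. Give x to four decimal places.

x = (-0.1358, 1.0436, -0.8475)

q_1 = a_1/‖a_1‖ = (-1, -3, -2, 4)/5.4772 = (-0.1826, -0.5477, -0.3651, 0.7303).
r_{12} = q_1·a_2 = 3.2863.
u_2 = a_2 − 3.2863·q_1 = (-2.4000, -1.2000, 2.2000, -0.4000).
‖u_2‖ = 3.4928, so q_2 = (-0.6871, -0.3436, 0.6299, -0.1145).
r_{13} = q_1·a_3 = 2.7386; r_{23} = q_2·a_3 = 2.0041.
u_3 = a_3 − 2.7386·q_1 − 2.0041·q_2 = (-2.1230, -0.8115, -3.2623, -2.7705).
‖u_3‖ = 4.8460, so q_3 = (-0.4381, -0.1675, -0.6732, -0.5717).
Qᵀb = (0.3651, 1.9468, -4.1068).
Back-substitute: x_3 = -4.1068/4.8460 = -0.8475.
x_2 = (1.9468 − 2.0041·(-0.8475))/3.4928 = 1.0436.
x_1 = (0.3651 − 3.2863·1.0436 − 2.7386·(-0.8475))/5.4772 = -0.1358.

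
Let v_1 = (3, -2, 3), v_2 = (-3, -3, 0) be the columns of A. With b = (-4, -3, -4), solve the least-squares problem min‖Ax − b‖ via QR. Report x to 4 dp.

x = (-0.6744, 1.0543)

q_1 = v_1/‖v_1‖ = (3, -2, 3)/4.6904 = (0.6396, -0.4264, 0.6396).
r_{12} = q_1·v_2 = -0.6396.
u_2 = v_2 + 0.6396·q_1 = (-2.5909, -3.2727, 0.4091).
‖u_2‖ = 4.1942, so q_2 = (-0.6177, -0.7803, 0.0975).
Qᵀb = (-3.8376, 4.4217).
Back-substitute: x_2 = 4.4217/4.1942 = 1.0543.
x_1 = (-3.8376 + 0.6396·1.0543)/4.6904 = -0.6744.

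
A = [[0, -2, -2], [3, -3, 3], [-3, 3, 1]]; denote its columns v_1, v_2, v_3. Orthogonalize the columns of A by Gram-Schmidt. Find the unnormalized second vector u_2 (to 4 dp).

e_1 = v_1/‖v_1‖ = (0, 3, -3)/4.2426 = (0.0000, 0.7071, -0.7071).
r_{12} = e_1·v_2 = -4.2426.
u_2 = v_2 + 4.2426·e_1 = (-2.0000, 0.0000, 0.0000).

u_2 = (-2.0000, 0.0000, 0.0000)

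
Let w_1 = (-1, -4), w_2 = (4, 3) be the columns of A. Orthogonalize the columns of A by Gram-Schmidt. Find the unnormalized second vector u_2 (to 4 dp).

q_1 = w_1/‖w_1‖ = (-1, -4)/4.1231 = (-0.2425, -0.9701).
r_{12} = q_1·w_2 = -3.8806.
u_2 = w_2 + 3.8806·q_1 = (3.0588, -0.7647).

u_2 = (3.0588, -0.7647)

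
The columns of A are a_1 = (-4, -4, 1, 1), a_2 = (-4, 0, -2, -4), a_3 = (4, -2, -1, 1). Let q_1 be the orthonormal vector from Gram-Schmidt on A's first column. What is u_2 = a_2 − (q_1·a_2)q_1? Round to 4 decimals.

a_1 = (-4, -4, 1, 1); ‖a_1‖ = 5.8310, so q_1 = (-0.6860, -0.6860, 0.1715, 0.1715).
q_1·a_2 = (-0.6860)·(-4) + (-0.6860)·0 + 0.1715·(-2) + 0.1715·(-4) = 1.7150.
u_2 = a_2 − 1.7150·q_1 = (-2.8235, 1.1765, -2.2941, -4.2941).

u_2 = (-2.8235, 1.1765, -2.2941, -4.2941)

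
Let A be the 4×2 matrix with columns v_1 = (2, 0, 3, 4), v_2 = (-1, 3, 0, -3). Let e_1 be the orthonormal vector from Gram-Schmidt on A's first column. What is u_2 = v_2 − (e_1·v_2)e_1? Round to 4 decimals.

v_1 = (2, 0, 3, 4); ‖v_1‖ = 5.3852, so e_1 = (0.3714, 0.0000, 0.5571, 0.7428).
e_1·v_2 = 0.3714·(-1) + 0.0000·3 + 0.5571·0 + 0.7428·(-3) = -2.5997.
u_2 = v_2 + 2.5997·e_1 = (-0.0345, 3.0000, 1.4483, -1.0690).

u_2 = (-0.0345, 3.0000, 1.4483, -1.0690)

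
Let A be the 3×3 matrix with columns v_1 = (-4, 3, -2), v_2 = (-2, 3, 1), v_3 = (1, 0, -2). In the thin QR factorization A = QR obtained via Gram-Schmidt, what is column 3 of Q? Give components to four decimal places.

v_1 = (-4, 3, -2); ‖v_1‖ = 5.3852, so e_1 = (-0.7428, 0.5571, -0.3714).
e_1·v_2 = (-0.7428)·(-2) + 0.5571·3 + (-0.3714)·1 = 2.7854.
u_2 = v_2 − 2.7854·e_1 = (0.0690, 1.4483, 2.0345).
‖u_2‖ = 2.4983, so e_2 = (0.0276, 0.5797, 0.8144).
e_1·v_3 = (-0.7428)·1 + 0.5571·0 + (-0.3714)·(-2) = 0.0000; e_2·v_3 = 0.0276·1 + 0.5797·0 + 0.8144·(-2) = -1.6011.
u_3 = v_3 + 0.0000·e_1 + 1.6011·e_2 = (1.0442, 0.9282, -0.6961).
‖u_3‖ = 1.5609, so e_3 = (0.6690, 0.5946, -0.4460).

e_3 = (0.6690, 0.5946, -0.4460)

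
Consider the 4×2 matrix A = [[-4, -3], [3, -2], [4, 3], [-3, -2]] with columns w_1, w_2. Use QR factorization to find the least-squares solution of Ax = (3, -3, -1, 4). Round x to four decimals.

x = (-0.8646, 0.2597)

w_1 = (-4, 3, 4, -3); ‖w_1‖ = 7.0711, so e_1 = (-0.5657, 0.4243, 0.5657, -0.4243).
e_1·w_2 = (-0.5657)·(-3) + 0.4243·(-2) + 0.5657·3 + (-0.4243)·(-2) = 3.3941.
u_2 = w_2 − 3.3941·e_1 = (-1.0800, -3.4400, 1.0800, -0.5600).
‖u_2‖ = 3.8053, so e_2 = (-0.2838, -0.9040, 0.2838, -0.1472).
Qᵀb = (-5.2326, 0.9881).
Back-substitute: x_2 = 0.9881/3.8053 = 0.2597.
x_1 = (-5.2326 − 3.3941·0.2597)/7.0711 = -0.8646.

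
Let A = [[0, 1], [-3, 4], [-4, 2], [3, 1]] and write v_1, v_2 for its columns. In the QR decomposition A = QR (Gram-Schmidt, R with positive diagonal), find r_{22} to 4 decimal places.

r_{22} = 3.6742

v_1 = (0, -3, -4, 3); ‖v_1‖ = 5.8310, so q_1 = (0.0000, -0.5145, -0.6860, 0.5145).
q_1·v_2 = 0.0000·1 + (-0.5145)·4 + (-0.6860)·2 + 0.5145·1 = -2.9155.
u_2 = v_2 + 2.9155·q_1 = (1.0000, 2.5000, 0.0000, 2.5000).
r_{22} = ‖u_2‖ = 3.6742.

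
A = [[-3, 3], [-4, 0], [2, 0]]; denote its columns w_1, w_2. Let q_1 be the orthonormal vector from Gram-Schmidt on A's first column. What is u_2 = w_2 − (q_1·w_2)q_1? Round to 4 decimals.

u_2 = (2.0690, -1.2414, 0.6207)

q_1 = w_1/‖w_1‖ = (-3, -4, 2)/5.3852 = (-0.5571, -0.7428, 0.3714).
r_{12} = q_1·w_2 = -1.6713.
u_2 = w_2 + 1.6713·q_1 = (2.0690, -1.2414, 0.6207).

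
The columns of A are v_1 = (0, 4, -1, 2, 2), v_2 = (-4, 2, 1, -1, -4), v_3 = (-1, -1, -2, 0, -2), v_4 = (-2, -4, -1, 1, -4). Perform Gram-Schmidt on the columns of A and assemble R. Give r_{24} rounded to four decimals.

e_1 = v_1/‖v_1‖ = (0, 4, -1, 2, 2)/5.0000 = (0.0000, 0.8000, -0.2000, 0.4000, 0.4000).
r_{12} = e_1·v_2 = -0.6000.
u_2 = v_2 + 0.6000·e_1 = (-4.0000, 2.4800, 0.8800, -0.7600, -3.7600).
‖u_2‖ = 6.1351, so e_2 = (-0.6520, 0.4042, 0.1434, -0.1239, -0.6129).
r_{24} = e_2·v_4 = 1.8712.

r_{24} = 1.8712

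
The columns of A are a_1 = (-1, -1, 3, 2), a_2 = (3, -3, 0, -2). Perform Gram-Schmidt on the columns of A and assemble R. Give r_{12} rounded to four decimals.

a_1 = (-1, -1, 3, 2); ‖a_1‖ = 3.8730, so q_1 = (-0.2582, -0.2582, 0.7746, 0.5164).
r_{12} = q_1·a_2 = -1.0328.

r_{12} = -1.0328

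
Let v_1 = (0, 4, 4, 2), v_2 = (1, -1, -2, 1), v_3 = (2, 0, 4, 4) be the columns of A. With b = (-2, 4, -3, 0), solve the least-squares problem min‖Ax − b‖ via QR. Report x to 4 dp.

v_1 = (0, 4, 4, 2); ‖v_1‖ = 6.0000, so q_1 = (0.0000, 0.6667, 0.6667, 0.3333).
q_1·v_2 = 0.0000·1 + 0.6667·(-1) + 0.6667·(-2) + 0.3333·1 = -1.6667.
u_2 = v_2 + 1.6667·q_1 = (1.0000, 0.1111, -0.8889, 1.5556).
‖u_2‖ = 2.0548, so q_2 = (0.4867, 0.0541, -0.4326, 0.7570).
q_1·v_3 = 0.0000·2 + 0.6667·0 + 0.6667·4 + 0.3333·4 = 4.0000; q_2·v_3 = 0.4867·2 + 0.0541·0 + (-0.4326)·4 + 0.7570·4 = 2.2711.
u_3 = v_3 − 4.0000·q_1 − 2.2711·q_2 = (0.8947, -2.7895, 2.3158, 0.9474).
‖u_3‖ = 3.8525, so q_3 = (0.2322, -0.7241, 0.6011, 0.2459).
Qᵀb = (0.6667, 0.5407, -5.1641).
Back-substitute: x_3 = -5.1641/3.8525 = -1.3404.
x_2 = (0.5407 − 2.2711·(-1.3404))/2.0548 = 1.7447.
x_1 = (0.6667 + 1.6667·1.7447 − 4.0000·(-1.3404))/6.0000 = 1.4894.

x = (1.4894, 1.7447, -1.3404)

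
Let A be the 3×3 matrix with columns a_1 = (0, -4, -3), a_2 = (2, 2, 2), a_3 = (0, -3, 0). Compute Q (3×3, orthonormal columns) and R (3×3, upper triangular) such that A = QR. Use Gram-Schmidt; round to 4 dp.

a_1 = (0, -4, -3); ‖a_1‖ = 5.0000, so e_1 = (0.0000, -0.8000, -0.6000).
e_1·a_2 = 0.0000·2 + (-0.8000)·2 + (-0.6000)·2 = -2.8000.
u_2 = a_2 + 2.8000·e_1 = (2.0000, -0.2400, 0.3200).
‖u_2‖ = 2.0396, so e_2 = (0.9806, -0.1177, 0.1569).
e_1·a_3 = 0.0000·0 + (-0.8000)·(-3) + (-0.6000)·0 = 2.4000; e_2·a_3 = 0.9806·0 + (-0.1177)·(-3) + 0.1569·0 = 0.3530.
u_3 = a_3 − 2.4000·e_1 − 0.3530·e_2 = (-0.3462, -1.0385, 1.3846).
‖u_3‖ = 1.7650, so e_3 = (-0.1961, -0.5883, 0.7845).

Q = [[0.0000, 0.9806, -0.1961], [-0.8000, -0.1177, -0.5883], [-0.6000, 0.1569, 0.7845]], R = [[5.0000, -2.8000, 2.4000], [0.0000, 2.0396, 0.3530], [0.0000, 0.0000, 1.7650]]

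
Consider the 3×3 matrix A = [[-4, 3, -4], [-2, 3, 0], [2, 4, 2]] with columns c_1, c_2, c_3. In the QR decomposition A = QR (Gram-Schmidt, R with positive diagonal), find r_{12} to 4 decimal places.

r_{12} = -2.0412

e_1 = c_1/‖c_1‖ = (-4, -2, 2)/4.8990 = (-0.8165, -0.4082, 0.4082).
r_{12} = e_1·c_2 = -2.0412.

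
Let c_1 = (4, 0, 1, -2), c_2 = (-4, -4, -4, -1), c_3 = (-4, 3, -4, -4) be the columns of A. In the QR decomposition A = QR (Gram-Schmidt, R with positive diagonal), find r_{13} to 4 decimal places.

r_{13} = -2.6186

c_1 = (4, 0, 1, -2); ‖c_1‖ = 4.5826, so q_1 = (0.8729, 0.0000, 0.2182, -0.4364).
r_{13} = q_1·c_3 = -2.6186.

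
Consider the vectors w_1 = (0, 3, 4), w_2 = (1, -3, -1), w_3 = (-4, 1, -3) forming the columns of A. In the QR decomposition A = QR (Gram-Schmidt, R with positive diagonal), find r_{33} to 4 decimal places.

r_{33} = 2.2340

w_1 = (0, 3, 4); ‖w_1‖ = 5.0000, so e_1 = (0.0000, 0.6000, 0.8000).
e_1·w_2 = 0.0000·1 + 0.6000·(-3) + 0.8000·(-1) = -2.6000.
u_2 = w_2 + 2.6000·e_1 = (1.0000, -1.4400, 1.0800).
‖u_2‖ = 2.0591, so e_2 = (0.4856, -0.6993, 0.5245).
e_1·w_3 = 0.0000·(-4) + 0.6000·1 + 0.8000·(-3) = -1.8000; e_2·w_3 = 0.4856·(-4) + (-0.6993)·1 + 0.5245·(-3) = -4.2154.
u_3 = w_3 + 1.8000·e_1 + 4.2154·e_2 = (-1.9528, -0.8679, 0.6509).
r_{33} = ‖u_3‖ = 2.2340.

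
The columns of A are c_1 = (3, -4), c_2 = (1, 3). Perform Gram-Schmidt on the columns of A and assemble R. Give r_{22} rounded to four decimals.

c_1 = (3, -4); ‖c_1‖ = 5.0000, so e_1 = (0.6000, -0.8000).
e_1·c_2 = 0.6000·1 + (-0.8000)·3 = -1.8000.
u_2 = c_2 + 1.8000·e_1 = (2.0800, 1.5600).
r_{22} = ‖u_2‖ = 2.6000.

r_{22} = 2.6000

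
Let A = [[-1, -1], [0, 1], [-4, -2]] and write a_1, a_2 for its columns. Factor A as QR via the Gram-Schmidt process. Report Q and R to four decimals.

Q = [[-0.2425, -0.4234], [0.0000, 0.8997], [-0.9701, 0.1059]], R = [[4.1231, 2.1828], [0.0000, 1.1114]]

a_1 = (-1, 0, -4); ‖a_1‖ = 4.1231, so e_1 = (-0.2425, 0.0000, -0.9701).
e_1·a_2 = (-0.2425)·(-1) + 0.0000·1 + (-0.9701)·(-2) = 2.1828.
u_2 = a_2 − 2.1828·e_1 = (-0.4706, 1.0000, 0.1176).
‖u_2‖ = 1.1114, so e_2 = (-0.4234, 0.8997, 0.1059).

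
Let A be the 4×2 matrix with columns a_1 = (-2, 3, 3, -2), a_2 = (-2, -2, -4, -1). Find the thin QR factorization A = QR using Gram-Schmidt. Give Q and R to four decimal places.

a_1 = (-2, 3, 3, -2); ‖a_1‖ = 5.0990, so e_1 = (-0.3922, 0.5883, 0.5883, -0.3922).
e_1·a_2 = (-0.3922)·(-2) + 0.5883·(-2) + 0.5883·(-4) + (-0.3922)·(-1) = -2.3534.
u_2 = a_2 + 2.3534·e_1 = (-2.9231, -0.6154, -2.6154, -1.9231).
‖u_2‖ = 4.4115, so e_2 = (-0.6626, -0.1395, -0.5929, -0.4359).

Q = [[-0.3922, -0.6626], [0.5883, -0.1395], [0.5883, -0.5929], [-0.3922, -0.4359]], R = [[5.0990, -2.3534], [0.0000, 4.4115]]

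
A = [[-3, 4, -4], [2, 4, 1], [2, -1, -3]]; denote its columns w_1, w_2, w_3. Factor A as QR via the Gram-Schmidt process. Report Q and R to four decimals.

Q = [[-0.7276, 0.5293, -0.4364], [0.4851, 0.8468, 0.2182], [0.4851, -0.0529, -0.8729]], R = [[4.1231, -1.4552, 1.9403], [0.0000, 5.5572, -1.1114], [0.0000, 0.0000, 4.5826]]

e_1 = w_1/‖w_1‖ = (-3, 2, 2)/4.1231 = (-0.7276, 0.4851, 0.4851).
r_{12} = e_1·w_2 = -1.4552.
u_2 = w_2 + 1.4552·e_1 = (2.9412, 4.7059, -0.2941).
‖u_2‖ = 5.5572, so e_2 = (0.5293, 0.8468, -0.0529).
r_{13} = e_1·w_3 = 1.9403; r_{23} = e_2·w_3 = -1.1114.
u_3 = w_3 − 1.9403·e_1 + 1.1114·e_2 = (-2.0000, 1.0000, -4.0000).
‖u_3‖ = 4.5826, so e_3 = (-0.4364, 0.2182, -0.8729).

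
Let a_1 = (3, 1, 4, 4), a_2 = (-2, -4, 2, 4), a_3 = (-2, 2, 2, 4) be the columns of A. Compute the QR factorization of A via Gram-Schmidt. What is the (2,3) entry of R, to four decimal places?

a_1 = (3, 1, 4, 4); ‖a_1‖ = 6.4807, so e_1 = (0.4629, 0.1543, 0.6172, 0.6172).
e_1·a_2 = 0.4629·(-2) + 0.1543·(-4) + 0.6172·2 + 0.6172·4 = 2.1602.
u_2 = a_2 − 2.1602·e_1 = (-3.0000, -4.3333, 0.6667, 2.6667).
‖u_2‖ = 5.9442, so e_2 = (-0.5047, -0.7290, 0.1122, 0.4486).
r_{23} = e_2·a_3 = 1.5702.

r_{23} = 1.5702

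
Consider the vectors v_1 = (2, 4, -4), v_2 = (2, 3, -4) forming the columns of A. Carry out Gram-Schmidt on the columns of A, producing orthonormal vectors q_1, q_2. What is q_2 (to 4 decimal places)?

q_2 = (0.2981, -0.7454, -0.5963)

v_1 = (2, 4, -4); ‖v_1‖ = 6.0000, so q_1 = (0.3333, 0.6667, -0.6667).
q_1·v_2 = 0.3333·2 + 0.6667·3 + (-0.6667)·(-4) = 5.3333.
u_2 = v_2 − 5.3333·q_1 = (0.2222, -0.5556, -0.4444).
‖u_2‖ = 0.7454, so q_2 = (0.2981, -0.7454, -0.5963).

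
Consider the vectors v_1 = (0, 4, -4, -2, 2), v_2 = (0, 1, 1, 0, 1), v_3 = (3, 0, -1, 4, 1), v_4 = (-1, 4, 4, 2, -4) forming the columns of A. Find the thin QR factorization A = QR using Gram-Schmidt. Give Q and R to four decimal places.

v_1 = (0, 4, -4, -2, 2); ‖v_1‖ = 6.3246, so e_1 = (0.0000, 0.6325, -0.6325, -0.3162, 0.3162).
e_1·v_2 = 0.0000·0 + 0.6325·1 + (-0.6325)·1 + (-0.3162)·0 + 0.3162·1 = 0.3162.
u_2 = v_2 − 0.3162·e_1 = (0.0000, 0.8000, 1.2000, 0.1000, 0.9000).
‖u_2‖ = 1.7029, so e_2 = (0.0000, 0.4698, 0.7047, 0.0587, 0.5285).
e_1·v_3 = 0.0000·3 + 0.6325·0 + (-0.6325)·(-1) + (-0.3162)·4 + 0.3162·1 = -0.3162; e_2·v_3 = 0.0000·3 + 0.4698·0 + 0.7047·(-1) + 0.0587·4 + 0.5285·1 = 0.0587.
u_3 = v_3 + 0.3162·e_1 − 0.0587·e_2 = (3.0000, 0.1724, -1.2414, 3.8966, 1.0690).
‖u_3‖ = 5.1862, so e_3 = (0.5785, 0.0332, -0.2394, 0.7513, 0.2061).
e_1·v_4 = 0.0000·(-1) + 0.6325·4 + (-0.6325)·4 + (-0.3162)·2 + 0.3162·(-4) = -1.8974; e_2·v_4 = 0.0000·(-1) + 0.4698·4 + 0.7047·4 + 0.0587·2 + 0.5285·(-4) = 2.7012; e_3·v_4 = 0.5785·(-1) + 0.0332·4 + (-0.2394)·4 + 0.7513·2 + 0.2061·(-4) = -0.7247.
u_4 = v_4 + 1.8974·e_1 − 2.7012·e_2 + 0.7247·e_3 = (-0.5808, 3.9551, 0.7231, 1.7859, -4.6782).
‖u_4‖ = 6.4481, so e_4 = (-0.0901, 0.6134, 0.1121, 0.2770, -0.7255).

Q = [[0.0000, 0.0000, 0.5785, -0.0901], [0.6325, 0.4698, 0.0332, 0.6134], [-0.6325, 0.7047, -0.2394, 0.1121], [-0.3162, 0.0587, 0.7513, 0.2770], [0.3162, 0.5285, 0.2061, -0.7255]], R = [[6.3246, 0.3162, -0.3162, -1.8974], [0.0000, 1.7029, 0.0587, 2.7012], [0.0000, 0.0000, 5.1862, -0.7247], [0.0000, 0.0000, 0.0000, 6.4481]]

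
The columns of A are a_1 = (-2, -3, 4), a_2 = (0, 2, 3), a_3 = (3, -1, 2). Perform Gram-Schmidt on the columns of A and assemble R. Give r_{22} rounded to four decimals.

r_{22} = 3.4291

a_1 = (-2, -3, 4); ‖a_1‖ = 5.3852, so e_1 = (-0.3714, -0.5571, 0.7428).
e_1·a_2 = (-0.3714)·0 + (-0.5571)·2 + 0.7428·3 = 1.1142.
u_2 = a_2 − 1.1142·e_1 = (0.4138, 2.6207, 2.1724).
r_{22} = ‖u_2‖ = 3.4291.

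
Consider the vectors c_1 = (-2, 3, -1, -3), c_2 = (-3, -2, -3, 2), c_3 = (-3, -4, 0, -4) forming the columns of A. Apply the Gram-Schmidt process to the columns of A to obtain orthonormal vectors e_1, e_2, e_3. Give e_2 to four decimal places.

e_2 = (-0.6444, -0.3179, -0.6186, 0.3179)

c_1 = (-2, 3, -1, -3); ‖c_1‖ = 4.7958, so e_1 = (-0.4170, 0.6255, -0.2085, -0.6255).
e_1·c_2 = (-0.4170)·(-3) + 0.6255·(-2) + (-0.2085)·(-3) + (-0.6255)·2 = -0.6255.
u_2 = c_2 + 0.6255·e_1 = (-3.2609, -1.6087, -3.1304, 1.6087).
‖u_2‖ = 5.0605, so e_2 = (-0.6444, -0.3179, -0.6186, 0.3179).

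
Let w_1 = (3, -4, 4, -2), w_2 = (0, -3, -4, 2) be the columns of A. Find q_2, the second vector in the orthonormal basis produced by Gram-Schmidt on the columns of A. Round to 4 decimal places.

q_2 = (0.1016, -0.7067, -0.6263, 0.3131)

w_1 = (3, -4, 4, -2); ‖w_1‖ = 6.7082, so q_1 = (0.4472, -0.5963, 0.5963, -0.2981).
q_1·w_2 = 0.4472·0 + (-0.5963)·(-3) + 0.5963·(-4) + (-0.2981)·2 = -1.1926.
u_2 = w_2 + 1.1926·q_1 = (0.5333, -3.7111, -3.2889, 1.6444).
‖u_2‖ = 5.2515, so q_2 = (0.1016, -0.7067, -0.6263, 0.3131).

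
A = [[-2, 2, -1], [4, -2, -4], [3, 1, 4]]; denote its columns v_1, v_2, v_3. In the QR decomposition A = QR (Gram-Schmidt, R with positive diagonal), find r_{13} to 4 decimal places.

v_1 = (-2, 4, 3); ‖v_1‖ = 5.3852, so q_1 = (-0.3714, 0.7428, 0.5571).
r_{13} = q_1·v_3 = -0.3714.

r_{13} = -0.3714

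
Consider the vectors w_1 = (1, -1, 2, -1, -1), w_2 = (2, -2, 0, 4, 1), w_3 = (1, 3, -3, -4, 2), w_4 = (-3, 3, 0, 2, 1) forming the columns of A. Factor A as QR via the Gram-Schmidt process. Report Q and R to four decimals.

Q = [[0.3536, 0.4261, 0.7427, 0.0367], [-0.3536, -0.4261, 0.1436, 0.6743], [0.7071, 0.0501, -0.2906, 0.6082], [-0.3536, 0.7769, -0.4053, 0.2321], [-0.3536, 0.1754, 0.4231, 0.3468]], R = [[2.8284, -0.3536, -2.1213, -3.1820], [0.0000, 4.9875, -3.7594, -0.8271], [0.0000, 0.0000, 4.5130, -2.1847], [0.0000, 0.0000, 0.0000, 2.7236]]

e_1 = w_1/‖w_1‖ = (1, -1, 2, -1, -1)/2.8284 = (0.3536, -0.3536, 0.7071, -0.3536, -0.3536).
r_{12} = e_1·w_2 = -0.3536.
u_2 = w_2 + 0.3536·e_1 = (2.1250, -2.1250, 0.2500, 3.8750, 0.8750).
‖u_2‖ = 4.9875, so e_2 = (0.4261, -0.4261, 0.0501, 0.7769, 0.1754).
r_{13} = e_1·w_3 = -2.1213; r_{23} = e_2·w_3 = -3.7594.
u_3 = w_3 + 2.1213·e_1 + 3.7594·e_2 = (3.3518, 0.6482, -1.3116, -1.8291, 1.9095).
‖u_3‖ = 4.5130, so e_3 = (0.7427, 0.1436, -0.2906, -0.4053, 0.4231).
r_{14} = e_1·w_4 = -3.1820; r_{24} = e_2·w_4 = -0.8271; r_{34} = e_3·w_4 = -2.1847.
u_4 = w_4 + 3.1820·e_1 + 0.8271·e_2 + 2.1847·e_3 = (0.0999, 1.8364, 1.6566, 0.6321, 0.9445).
‖u_4‖ = 2.7236, so e_4 = (0.0367, 0.6743, 0.6082, 0.2321, 0.3468).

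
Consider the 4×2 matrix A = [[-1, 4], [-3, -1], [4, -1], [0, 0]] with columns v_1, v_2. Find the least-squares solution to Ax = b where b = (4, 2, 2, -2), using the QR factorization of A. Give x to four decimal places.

v_1 = (-1, -3, 4, 0); ‖v_1‖ = 5.0990, so e_1 = (-0.1961, -0.5883, 0.7845, 0.0000).
e_1·v_2 = (-0.1961)·4 + (-0.5883)·(-1) + 0.7845·(-1) + 0.0000·0 = -0.9806.
u_2 = v_2 + 0.9806·e_1 = (3.8077, -1.5769, -0.2308, 0.0000).
‖u_2‖ = 4.1278, so e_2 = (0.9225, -0.3820, -0.0559, 0.0000).
Qᵀb = (-0.3922, 2.8140).
Back-substitute: x_2 = 2.8140/4.1278 = 0.6817.
x_1 = (-0.3922 + 0.9806·0.6817)/5.0990 = 0.0542.

x = (0.0542, 0.6817)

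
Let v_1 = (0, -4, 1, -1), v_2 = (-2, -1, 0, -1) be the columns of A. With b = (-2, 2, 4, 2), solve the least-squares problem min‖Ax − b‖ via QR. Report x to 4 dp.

x = (-0.4337, 0.3614)

v_1 = (0, -4, 1, -1); ‖v_1‖ = 4.2426, so q_1 = (0.0000, -0.9428, 0.2357, -0.2357).
q_1·v_2 = 0.0000·(-2) + (-0.9428)·(-1) + 0.2357·0 + (-0.2357)·(-1) = 1.1785.
u_2 = v_2 − 1.1785·q_1 = (-2.0000, 0.1111, -0.2778, -0.7222).
‖u_2‖ = 2.1473, so q_2 = (-0.9314, 0.0517, -0.1294, -0.3363).
Qᵀb = (-1.4142, 0.7762).
Back-substitute: x_2 = 0.7762/2.1473 = 0.3614.
x_1 = (-1.4142 − 1.1785·0.3614)/4.2426 = -0.4337.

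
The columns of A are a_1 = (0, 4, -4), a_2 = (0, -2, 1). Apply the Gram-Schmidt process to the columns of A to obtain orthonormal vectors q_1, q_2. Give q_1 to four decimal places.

a_1 = (0, 4, -4); ‖a_1‖ = 5.6569, so q_1 = (0.0000, 0.7071, -0.7071).

q_1 = (0.0000, 0.7071, -0.7071)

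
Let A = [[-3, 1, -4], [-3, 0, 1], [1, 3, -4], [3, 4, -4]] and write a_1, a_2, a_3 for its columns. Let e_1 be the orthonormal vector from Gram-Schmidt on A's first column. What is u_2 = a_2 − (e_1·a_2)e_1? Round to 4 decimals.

a_1 = (-3, -3, 1, 3); ‖a_1‖ = 5.2915, so e_1 = (-0.5669, -0.5669, 0.1890, 0.5669).
e_1·a_2 = (-0.5669)·1 + (-0.5669)·0 + 0.1890·3 + 0.5669·4 = 2.2678.
u_2 = a_2 − 2.2678·e_1 = (2.2857, 1.2857, 2.5714, 2.7143).

u_2 = (2.2857, 1.2857, 2.5714, 2.7143)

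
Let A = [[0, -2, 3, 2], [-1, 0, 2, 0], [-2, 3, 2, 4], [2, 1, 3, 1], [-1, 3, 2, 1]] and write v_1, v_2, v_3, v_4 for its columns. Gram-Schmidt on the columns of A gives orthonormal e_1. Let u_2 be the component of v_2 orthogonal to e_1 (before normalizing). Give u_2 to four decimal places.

v_1 = (0, -1, -2, 2, -1); ‖v_1‖ = 3.1623, so e_1 = (0.0000, -0.3162, -0.6325, 0.6325, -0.3162).
e_1·v_2 = 0.0000·(-2) + (-0.3162)·0 + (-0.6325)·3 + 0.6325·1 + (-0.3162)·3 = -2.2136.
u_2 = v_2 + 2.2136·e_1 = (-2.0000, -0.7000, 1.6000, 2.4000, 2.3000).

u_2 = (-2.0000, -0.7000, 1.6000, 2.4000, 2.3000)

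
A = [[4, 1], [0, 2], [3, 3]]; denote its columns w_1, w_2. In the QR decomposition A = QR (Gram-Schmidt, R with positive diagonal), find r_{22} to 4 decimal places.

w_1 = (4, 0, 3); ‖w_1‖ = 5.0000, so e_1 = (0.8000, 0.0000, 0.6000).
e_1·w_2 = 0.8000·1 + 0.0000·2 + 0.6000·3 = 2.6000.
u_2 = w_2 − 2.6000·e_1 = (-1.0800, 2.0000, 1.4400).
r_{22} = ‖u_2‖ = 2.6907.

r_{22} = 2.6907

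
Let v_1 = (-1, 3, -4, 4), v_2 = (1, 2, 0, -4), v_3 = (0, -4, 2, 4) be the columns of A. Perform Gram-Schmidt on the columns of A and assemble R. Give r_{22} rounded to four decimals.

q_1 = v_1/‖v_1‖ = (-1, 3, -4, 4)/6.4807 = (-0.1543, 0.4629, -0.6172, 0.6172).
r_{12} = q_1·v_2 = -1.6973.
u_2 = v_2 + 1.6973·q_1 = (0.7381, 2.7857, -1.0476, -2.9524).
r_{22} = ‖u_2‖ = 4.2566.

r_{22} = 4.2566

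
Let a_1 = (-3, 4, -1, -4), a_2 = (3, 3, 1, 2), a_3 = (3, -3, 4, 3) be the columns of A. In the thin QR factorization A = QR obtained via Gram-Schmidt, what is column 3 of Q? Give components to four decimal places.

a_1 = (-3, 4, -1, -4); ‖a_1‖ = 6.4807, so e_1 = (-0.4629, 0.6172, -0.1543, -0.6172).
e_1·a_2 = (-0.4629)·3 + 0.6172·3 + (-0.1543)·1 + (-0.6172)·2 = -0.9258.
u_2 = a_2 + 0.9258·e_1 = (2.5714, 3.5714, 0.8571, 1.4286).
‖u_2‖ = 4.7056, so e_2 = (0.5465, 0.7590, 0.1822, 0.3036).
e_1·a_3 = (-0.4629)·3 + 0.6172·(-3) + (-0.1543)·4 + (-0.6172)·3 = -5.7092; e_2·a_3 = 0.5465·3 + 0.7590·(-3) + 0.1822·4 + 0.3036·3 = 1.0018.
u_3 = a_3 + 5.7092·e_1 − 1.0018·e_2 = (-0.1903, -0.2366, 2.9366, -0.8280).
‖u_3‖ = 3.0661, so e_3 = (-0.0621, -0.0772, 0.9577, -0.2700).

e_3 = (-0.0621, -0.0772, 0.9577, -0.2700)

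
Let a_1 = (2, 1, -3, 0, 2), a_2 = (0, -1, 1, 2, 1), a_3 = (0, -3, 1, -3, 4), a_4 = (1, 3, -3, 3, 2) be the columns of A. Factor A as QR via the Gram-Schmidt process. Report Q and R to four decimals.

a_1 = (2, 1, -3, 0, 2); ‖a_1‖ = 4.2426, so e_1 = (0.4714, 0.2357, -0.7071, 0.0000, 0.4714).
e_1·a_2 = 0.4714·0 + 0.2357·(-1) + (-0.7071)·1 + 0.0000·2 + 0.4714·1 = -0.4714.
u_2 = a_2 + 0.4714·e_1 = (0.2222, -0.8889, 0.6667, 2.0000, 1.2222).
‖u_2‖ = 2.6034, so e_2 = (0.0854, -0.3414, 0.2561, 0.7682, 0.4695).
e_1·a_3 = 0.4714·0 + 0.2357·(-3) + (-0.7071)·1 + 0.0000·(-3) + 0.4714·4 = 0.4714; e_2·a_3 = 0.0854·0 + (-0.3414)·(-3) + 0.2561·1 + 0.7682·(-3) + 0.4695·4 = 0.8536.
u_3 = a_3 − 0.4714·e_1 − 0.8536·e_2 = (-0.2951, -2.8197, 1.1148, -3.6557, 3.3770).
‖u_3‖ = 5.8352, so e_3 = (-0.0506, -0.4832, 0.1910, -0.6265, 0.5787).
e_1·a_4 = 0.4714·1 + 0.2357·3 + (-0.7071)·(-3) + 0.0000·3 + 0.4714·2 = 4.2426; e_2·a_4 = 0.0854·1 + (-0.3414)·3 + 0.2561·(-3) + 0.7682·3 + 0.4695·2 = 1.5364; e_3·a_4 = (-0.0506)·1 + (-0.4832)·3 + 0.1910·(-3) + (-0.6265)·3 + 0.5787·2 = -2.7954.
u_4 = a_4 − 4.2426·e_1 − 1.5364·e_2 + 2.7954·e_3 = (-1.2725, 1.1738, 0.1406, 0.0684, 0.8965).
‖u_4‖ = 1.9558, so e_4 = (-0.6506, 0.6002, 0.0719, 0.0350, 0.4584).

Q = [[0.4714, 0.0854, -0.0506, -0.6506], [0.2357, -0.3414, -0.4832, 0.6002], [-0.7071, 0.2561, 0.1910, 0.0719], [0.0000, 0.7682, -0.6265, 0.0350], [0.4714, 0.4695, 0.5787, 0.4584]], R = [[4.2426, -0.4714, 0.4714, 4.2426], [0.0000, 2.6034, 0.8536, 1.5364], [0.0000, 0.0000, 5.8352, -2.7954], [0.0000, 0.0000, 0.0000, 1.9558]]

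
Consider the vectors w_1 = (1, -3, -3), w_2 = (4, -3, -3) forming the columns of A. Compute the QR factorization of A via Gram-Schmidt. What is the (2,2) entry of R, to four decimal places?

w_1 = (1, -3, -3); ‖w_1‖ = 4.3589, so e_1 = (0.2294, -0.6882, -0.6882).
e_1·w_2 = 0.2294·4 + (-0.6882)·(-3) + (-0.6882)·(-3) = 5.0471.
u_2 = w_2 − 5.0471·e_1 = (2.8421, 0.4737, 0.4737).
r_{22} = ‖u_2‖ = 2.9200.

r_{22} = 2.9200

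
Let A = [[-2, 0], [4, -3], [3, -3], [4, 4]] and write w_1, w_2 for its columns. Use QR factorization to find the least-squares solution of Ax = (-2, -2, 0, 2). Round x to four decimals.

w_1 = (-2, 4, 3, 4); ‖w_1‖ = 6.7082, so e_1 = (-0.2981, 0.5963, 0.4472, 0.5963).
e_1·w_2 = (-0.2981)·0 + 0.5963·(-3) + 0.4472·(-3) + 0.5963·4 = -0.7454.
u_2 = w_2 + 0.7454·e_1 = (-0.2222, -2.5556, -2.6667, 4.4444).
‖u_2‖ = 5.7831, so e_2 = (-0.0384, -0.4419, -0.4611, 0.7685).
Qᵀb = (0.5963, 2.4977).
Back-substitute: x_2 = 2.4977/5.7831 = 0.4319.
x_1 = (0.5963 + 0.7454·0.4319)/6.7082 = 0.1369.

x = (0.1369, 0.4319)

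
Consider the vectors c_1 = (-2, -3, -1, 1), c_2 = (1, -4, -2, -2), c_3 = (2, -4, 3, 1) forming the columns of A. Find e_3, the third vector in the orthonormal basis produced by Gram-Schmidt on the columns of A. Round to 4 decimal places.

e_3 = (0.4022, -0.4237, 0.7577, 0.2909)

e_1 = c_1/‖c_1‖ = (-2, -3, -1, 1)/3.8730 = (-0.5164, -0.7746, -0.2582, 0.2582).
r_{12} = e_1·c_2 = 2.5820.
u_2 = c_2 − 2.5820·e_1 = (2.3333, -2.0000, -1.3333, -2.6667).
‖u_2‖ = 4.2817, so e_2 = (0.5449, -0.4671, -0.3114, -0.6228).
r_{13} = e_1·c_3 = 1.5492; r_{23} = e_2·c_3 = 1.4013.
u_3 = c_3 − 1.5492·e_1 − 1.4013·e_2 = (2.0364, -2.1455, 3.8364, 1.4727).
‖u_3‖ = 5.0632, so e_3 = (0.4022, -0.4237, 0.7577, 0.2909).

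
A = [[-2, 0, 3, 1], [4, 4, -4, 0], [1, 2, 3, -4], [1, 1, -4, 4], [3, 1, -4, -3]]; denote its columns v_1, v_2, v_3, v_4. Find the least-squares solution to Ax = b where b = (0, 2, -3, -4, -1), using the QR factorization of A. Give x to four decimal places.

x = (3.2062, -1.8837, 1.4172, 0.9406)

e_1 = v_1/‖v_1‖ = (-2, 4, 1, 1, 3)/5.5678 = (-0.3592, 0.7184, 0.1796, 0.1796, 0.5388).
r_{12} = e_1·v_2 = 3.9513.
u_2 = v_2 − 3.9513·e_1 = (1.4194, 1.1613, 1.2903, 0.2903, -1.1290).
‖u_2‖ = 2.5273, so e_2 = (0.5616, 0.4595, 0.5106, 0.1149, -0.4467).
r_{13} = e_1·v_3 = -6.2862; r_{23} = e_2·v_3 = 2.7060.
u_3 = v_3 + 6.2862·e_1 − 2.7060·e_2 = (-0.7778, -0.7273, 2.7475, -3.1818, 0.5960).
‖u_3‖ = 4.3774, so e_3 = (-0.1777, -0.1661, 0.6277, -0.7269, 0.1361).
r_{14} = e_1·v_4 = -1.9757; r_{24} = e_2·v_4 = 0.3191; r_{34} = e_3·v_4 = -6.0042.
u_4 = v_4 + 1.9757·e_1 − 0.3191·e_2 + 6.0042·e_3 = (-0.9557, 0.2752, -0.0395, -0.0461, -0.9755).
‖u_4‖ = 1.3944, so e_4 = (-0.6854, 0.1973, -0.0284, -0.0331, -0.6996).
Qᵀb = (-0.3592, -0.6254, 0.5561, 1.3116).
Back-substitute: x_4 = 1.3116/1.3944 = 0.9406.
x_3 = (0.5561 + 6.0042·0.9406)/4.3774 = 1.4172.
x_2 = (-0.6254 − 2.7060·1.4172 − 0.3191·0.9406)/2.5273 = -1.8837.
x_1 = (-0.3592 − 3.9513·(-1.8837) + 6.2862·1.4172 + 1.9757·0.9406)/5.5678 = 3.2062.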